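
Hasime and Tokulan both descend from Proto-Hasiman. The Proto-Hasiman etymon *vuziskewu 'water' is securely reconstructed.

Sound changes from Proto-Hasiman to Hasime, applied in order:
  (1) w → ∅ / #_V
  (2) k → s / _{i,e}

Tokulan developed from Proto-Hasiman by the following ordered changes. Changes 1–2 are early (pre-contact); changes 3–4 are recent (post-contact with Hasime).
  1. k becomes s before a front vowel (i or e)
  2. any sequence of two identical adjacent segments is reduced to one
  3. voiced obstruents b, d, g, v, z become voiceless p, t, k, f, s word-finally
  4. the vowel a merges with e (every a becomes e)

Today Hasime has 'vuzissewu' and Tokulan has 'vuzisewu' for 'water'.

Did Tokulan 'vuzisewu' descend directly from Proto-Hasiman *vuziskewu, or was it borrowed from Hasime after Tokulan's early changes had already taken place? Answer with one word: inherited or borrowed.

inherited

If inherited, *vuziskewu would pass through all of Tokulan's changes:
Tokulan: *vuziskewu
  vuziskewu → vuzissewu   [palatalisation]
  vuzissewu → vuzisewu   [degemination]
  vuzisewu (rule 3 does not apply)
  vuzisewu (rule 4 does not apply)
  giving Tokulan vuzisewu.
If borrowed from Hasime 'vuzissewu' after the early changes, it would undergo only the recent ones:
  rule 3 (final devoicing): no change (vuzissewu)
  rule 4 (vowel merger): no change (vuzissewu)
  ⇒ as a loan: vuzissewu
Tokulan 'vuzisewu' matches the inherited outcome exactly, so it is an inherited cognate, not a loan.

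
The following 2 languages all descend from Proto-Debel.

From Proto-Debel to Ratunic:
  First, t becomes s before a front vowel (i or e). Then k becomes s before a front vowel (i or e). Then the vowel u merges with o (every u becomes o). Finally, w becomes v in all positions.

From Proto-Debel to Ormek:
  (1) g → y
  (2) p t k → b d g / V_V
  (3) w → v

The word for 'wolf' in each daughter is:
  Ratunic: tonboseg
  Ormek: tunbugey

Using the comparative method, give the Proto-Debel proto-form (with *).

*tunbukeg

Position 8: Ratunic has g, Ormek has y. Ratunic preserves g here (none of its changes turn any other segment into g), so the proto-segment is *g.
Position 6: Ratunic has s, Ormek has g. In Ormek, g can only continue *k, so the proto-segment is *k.
Verify the candidate proto-form against each daughter:
Ratunic: *tunbukeg > tunbuseg > tonboseg  (by palatalisation, vowel merger)
Ormek: *tunbukeg
  tunbukeg → tunbukey   [unconditioned shift]
  tunbukey → tunbugey   [intervocalic voicing]
  tunbugey (rule 3 does not apply)
  giving Ormek tunbugey.
Only *tunbukeg yields all of Ratunic tonboseg, Ormek tunbugey.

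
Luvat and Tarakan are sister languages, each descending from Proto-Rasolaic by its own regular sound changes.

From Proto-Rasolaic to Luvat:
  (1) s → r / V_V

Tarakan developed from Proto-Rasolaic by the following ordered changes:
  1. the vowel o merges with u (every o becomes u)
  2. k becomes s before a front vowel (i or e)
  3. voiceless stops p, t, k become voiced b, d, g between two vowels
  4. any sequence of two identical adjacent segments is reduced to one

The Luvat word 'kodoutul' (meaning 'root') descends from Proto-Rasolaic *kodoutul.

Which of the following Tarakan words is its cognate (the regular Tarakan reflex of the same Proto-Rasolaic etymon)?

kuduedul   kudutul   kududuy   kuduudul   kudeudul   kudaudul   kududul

kududul

Tarakan: *kodoutul > kuduutul > kuduudul > kududul  (by vowel merger, intervocalic voicing, degemination)
The other candidates each miss or misapply at least one Tarakan change.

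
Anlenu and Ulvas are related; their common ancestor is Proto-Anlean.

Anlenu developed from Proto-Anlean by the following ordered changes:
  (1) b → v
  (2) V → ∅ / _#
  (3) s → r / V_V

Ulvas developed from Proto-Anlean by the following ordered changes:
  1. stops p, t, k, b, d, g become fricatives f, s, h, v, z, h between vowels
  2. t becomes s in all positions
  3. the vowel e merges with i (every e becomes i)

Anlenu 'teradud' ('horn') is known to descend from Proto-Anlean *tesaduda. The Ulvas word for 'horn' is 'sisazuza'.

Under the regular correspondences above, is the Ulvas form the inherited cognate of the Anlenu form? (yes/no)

yes

Derive the expected Ulvas reflex of *tesaduda:
Ulvas: *tesaduda > tesazuza > sesazuza > sisazuza  (by intervocalic lenition, unconditioned shift, vowel merger)
Ulvas 'sisazuza' matches the regular reflex exactly, so the pair is cognate.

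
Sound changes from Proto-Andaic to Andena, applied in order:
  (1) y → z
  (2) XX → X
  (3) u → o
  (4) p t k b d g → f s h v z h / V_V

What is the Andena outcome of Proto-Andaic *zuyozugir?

Andena: *zuyozugir > zuzozugir > zozozogir > zozozohir  (by unconditioned shift, vowel merger, intervocalic lenition)

zozozohir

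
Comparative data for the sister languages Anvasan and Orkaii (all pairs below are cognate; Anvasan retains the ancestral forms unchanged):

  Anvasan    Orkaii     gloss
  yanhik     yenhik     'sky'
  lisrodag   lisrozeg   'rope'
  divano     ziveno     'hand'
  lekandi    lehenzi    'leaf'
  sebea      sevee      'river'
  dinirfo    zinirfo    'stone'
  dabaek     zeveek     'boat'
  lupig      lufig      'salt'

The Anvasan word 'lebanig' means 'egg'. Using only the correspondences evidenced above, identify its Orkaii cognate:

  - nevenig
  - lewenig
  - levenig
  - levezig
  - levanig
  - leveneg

levenig

dabaek ~ zeveek — Anvasan b corresponds to Orkaii v between vowels (before a back vowel).
yanhik ~ yenhik, divano ~ ziveno — Anvasan a corresponds to Orkaii e after a consonant, before a nasal.
Applying these to Anvasan 'lebanig':
  lebanig → levanig   (b→v between vowels (before a back vowel))
  levanig → levenig   (a→e after a consonant, before a nasal)
So the Orkaii cognate is 'levenig'.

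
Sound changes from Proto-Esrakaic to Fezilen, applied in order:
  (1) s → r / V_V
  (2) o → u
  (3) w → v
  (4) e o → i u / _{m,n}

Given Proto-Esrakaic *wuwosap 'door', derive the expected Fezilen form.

vuvurap

Fezilen: *wuwosap > wuworap > wuwurap > vuvurap  (by rhotacism, vowel merger, unconditioned shift)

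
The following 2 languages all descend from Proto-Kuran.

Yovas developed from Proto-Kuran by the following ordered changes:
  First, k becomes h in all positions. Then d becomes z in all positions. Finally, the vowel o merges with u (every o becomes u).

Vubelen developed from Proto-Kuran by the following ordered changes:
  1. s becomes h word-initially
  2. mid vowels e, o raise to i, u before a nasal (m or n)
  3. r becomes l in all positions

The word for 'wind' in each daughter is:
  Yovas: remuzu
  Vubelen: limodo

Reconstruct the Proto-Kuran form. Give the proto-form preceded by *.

*remodo

Position 1: Yovas has r, Vubelen has l. Yovas preserves r here (none of its changes turn any other segment into r), so the proto-segment is *r.
Position 2: Yovas has e, Vubelen has i. Yovas preserves e here (none of its changes turn any other segment into e), so the proto-segment is *e.
This points to *remodo. Verify forward in each daughter:
Yovas: start from *remodo.
  rule 1: no change — remodo
  rule 2 (unconditioned shift): remodo → remozo
  rule 3 (vowel merger): remozo → remuzu
  ⇒ Yovas remuzu
Vubelen: *remodo
  remodo (rule 1 does not apply)
  remodo → rimodo   [pre-nasal raising]
  rimodo → limodo   [unconditioned shift]
  giving Vubelen limodo.
No other proto-form is consistent with every reflex, so the reconstruction is *remodo.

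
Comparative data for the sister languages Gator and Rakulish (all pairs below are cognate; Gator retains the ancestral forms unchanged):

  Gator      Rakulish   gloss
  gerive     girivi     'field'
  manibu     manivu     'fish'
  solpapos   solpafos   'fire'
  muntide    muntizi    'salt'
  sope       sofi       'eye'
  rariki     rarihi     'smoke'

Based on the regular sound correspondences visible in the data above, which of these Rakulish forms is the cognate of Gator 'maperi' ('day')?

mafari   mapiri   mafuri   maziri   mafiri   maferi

sope ~ sofi — Gator p corresponds to Rakulish f between vowels (before a front vowel).
gerive ~ girivi — Gator e corresponds to Rakulish i after a consonant, before r.
Applying these to Gator 'maperi':
  maperi → maferi   (p→f between vowels (before a front vowel))
  maferi → mafiri   (e→i after a consonant, before r)
So the Rakulish cognate is 'mafiri'.

mafiri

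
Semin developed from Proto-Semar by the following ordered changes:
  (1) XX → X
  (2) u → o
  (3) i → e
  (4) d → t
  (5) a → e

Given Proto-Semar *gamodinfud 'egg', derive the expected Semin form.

Semin: start from *gamodinfud.
  rule 1: no change — gamodinfud
  rule 2 (vowel merger): gamodinfud → gamodinfod
  rule 3 (vowel merger): gamodinfod → gamodenfod
  rule 4 (unconditioned shift): gamodenfod → gamotenfot
  rule 5 (vowel merger): gamotenfot → gemotenfot
  ⇒ Semin gemotenfot

gemotenfot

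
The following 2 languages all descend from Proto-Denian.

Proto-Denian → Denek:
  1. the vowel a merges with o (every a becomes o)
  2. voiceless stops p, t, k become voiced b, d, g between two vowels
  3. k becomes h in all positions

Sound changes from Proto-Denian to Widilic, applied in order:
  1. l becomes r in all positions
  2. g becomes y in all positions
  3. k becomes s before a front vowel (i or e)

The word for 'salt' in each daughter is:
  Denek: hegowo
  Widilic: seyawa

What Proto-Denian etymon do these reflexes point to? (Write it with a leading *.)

Position 4: Denek has o, Widilic has a. Widilic preserves a here (none of its changes turn any other segment into a), so the proto-segment is *a.
Position 1: Denek has h, Widilic has s. Taking the neighbouring segments as reconstructed: Denek h could go back to *k or *h; Widilic s could go back to *k or *s — the one source consistent with every daughter is *k.
Position 6: Denek has o, Widilic has a. Widilic preserves a here (none of its changes turn any other segment into a), so the proto-segment is *a.
This points to *kegawa. Verify forward in each daughter:
Denek: start from *kegawa.
  rule 1 (vowel merger): kegawa → kegowo
  rule 2: no change — kegowo
  rule 3 (unconditioned shift): kegowo → hegowo
  ⇒ Denek hegowo
Widilic: start from *kegawa.
  rule 1: no change — kegawa
  rule 2 (unconditioned shift): kegawa → keyawa
  rule 3 (palatalisation): keyawa → seyawa
  ⇒ Widilic seyawa
*kegawa is the unique common source.

*kegawa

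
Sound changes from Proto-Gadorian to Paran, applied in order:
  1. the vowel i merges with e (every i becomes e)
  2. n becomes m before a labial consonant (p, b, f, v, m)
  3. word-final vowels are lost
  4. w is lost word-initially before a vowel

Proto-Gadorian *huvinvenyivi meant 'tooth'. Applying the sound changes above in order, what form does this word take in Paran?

Paran: *huvinvenyivi
  huvinvenyivi → huvenvenyeve   [vowel merger]
  huvenvenyeve → huvemvenyeve   [nasal place assimilation]
  huvemvenyeve → huvemvenyev   [apocope]
  huvemvenyev (rule 4 does not apply)
  giving Paran huvemvenyev.

huvemvenyev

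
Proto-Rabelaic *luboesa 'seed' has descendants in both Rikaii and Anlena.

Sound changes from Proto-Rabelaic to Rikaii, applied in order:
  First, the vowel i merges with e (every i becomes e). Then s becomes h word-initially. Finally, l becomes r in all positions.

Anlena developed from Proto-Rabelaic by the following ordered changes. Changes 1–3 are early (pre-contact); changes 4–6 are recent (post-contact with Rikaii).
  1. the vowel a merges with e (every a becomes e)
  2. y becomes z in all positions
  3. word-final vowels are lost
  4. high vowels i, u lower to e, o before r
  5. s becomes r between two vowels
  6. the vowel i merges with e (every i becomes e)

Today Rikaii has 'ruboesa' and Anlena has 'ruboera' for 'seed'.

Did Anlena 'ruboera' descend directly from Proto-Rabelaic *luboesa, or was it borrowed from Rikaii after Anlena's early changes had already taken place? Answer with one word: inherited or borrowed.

If inherited, *luboesa would pass through all of Anlena's changes:
Anlena: start from *luboesa.
  rule 1 (vowel merger): luboesa → luboese
  rule 2: no change — luboese
  rule 3 (apocope): luboese → luboes
  rule 4: no change — luboes
  rule 5: no change — luboes
  rule 6: no change — luboes
  ⇒ Anlena luboes
If borrowed from Rikaii 'ruboesa' after the early changes, it would undergo only the recent ones:
  rule 4 (pre-rhotic lowering): no change (ruboesa)
  rule 5 (rhotacism): ruboesa → ruboera
  rule 6 (vowel merger): no change (ruboera)
  ⇒ as a loan: ruboera
Anlena 'ruboera' matches the loan outcome 'ruboera', not the inherited 'luboes' — it skipped the early Anlena changes, so it was borrowed from Rikaii.

borrowed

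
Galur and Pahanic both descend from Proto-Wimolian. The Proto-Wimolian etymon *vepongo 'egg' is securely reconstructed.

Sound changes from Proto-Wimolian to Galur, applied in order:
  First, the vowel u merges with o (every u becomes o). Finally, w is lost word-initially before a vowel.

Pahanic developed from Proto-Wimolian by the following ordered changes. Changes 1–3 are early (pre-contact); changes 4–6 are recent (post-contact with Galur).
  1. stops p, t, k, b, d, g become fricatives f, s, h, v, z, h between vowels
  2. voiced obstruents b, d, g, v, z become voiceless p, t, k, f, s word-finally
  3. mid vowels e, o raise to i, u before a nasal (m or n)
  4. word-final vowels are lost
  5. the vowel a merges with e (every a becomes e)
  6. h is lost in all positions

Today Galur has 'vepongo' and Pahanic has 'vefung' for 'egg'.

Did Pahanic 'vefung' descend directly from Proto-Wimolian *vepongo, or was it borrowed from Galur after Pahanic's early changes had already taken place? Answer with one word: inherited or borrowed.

inherited

If inherited, *vepongo would pass through all of Pahanic's changes:
Pahanic: start from *vepongo.
  rule 1 (intervocalic lenition): vepongo → vefongo
  rule 2: no change — vefongo
  rule 3 (pre-nasal raising): vefongo → vefungo
  rule 4 (apocope): vefungo → vefung
  rule 5: no change — vefung
  rule 6: no change — vefung
  ⇒ Pahanic vefung
If borrowed from Galur 'vepongo' after the early changes, it would undergo only the recent ones:
  rule 4 (apocope): vepongo → vepong
  rule 5 (vowel merger): no change (vepong)
  rule 6 (h-loss): no change (vepong)
  ⇒ as a loan: vepong
Pahanic 'vefung' matches the inherited outcome exactly, so it is an inherited cognate, not a loan.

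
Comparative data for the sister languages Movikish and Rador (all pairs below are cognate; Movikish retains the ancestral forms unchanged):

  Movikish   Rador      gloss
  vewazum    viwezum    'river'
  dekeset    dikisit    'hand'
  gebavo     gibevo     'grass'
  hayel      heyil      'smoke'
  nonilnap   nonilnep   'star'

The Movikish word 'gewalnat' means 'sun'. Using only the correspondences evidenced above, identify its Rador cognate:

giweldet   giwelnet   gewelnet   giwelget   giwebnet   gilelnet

vewazum ~ viwezum, dekeset ~ dikisit — Movikish e corresponds to Rador i after a consonant, before a consonant other than r, m, n, p, b, f, v.
vewazum ~ viwezum, hayel ~ heyil — Movikish a corresponds to Rador e after a consonant, before a consonant other than r, m, n, p, b, f, v.
Applying these to Movikish 'gewalnat':
  gewalnat → giwalnat   (e→i after a consonant, before a consonant other than r, m, n, p, b, f, v)
  giwalnat → giwelnat   (a→e after a consonant, before a consonant other than r, m, n, p, b, f, v)
  giwelnat → giwelnet   (a→e after a consonant, before a consonant other than r, m, n, p, b, f, v)
So the Rador cognate is 'giwelnet'.

giwelnet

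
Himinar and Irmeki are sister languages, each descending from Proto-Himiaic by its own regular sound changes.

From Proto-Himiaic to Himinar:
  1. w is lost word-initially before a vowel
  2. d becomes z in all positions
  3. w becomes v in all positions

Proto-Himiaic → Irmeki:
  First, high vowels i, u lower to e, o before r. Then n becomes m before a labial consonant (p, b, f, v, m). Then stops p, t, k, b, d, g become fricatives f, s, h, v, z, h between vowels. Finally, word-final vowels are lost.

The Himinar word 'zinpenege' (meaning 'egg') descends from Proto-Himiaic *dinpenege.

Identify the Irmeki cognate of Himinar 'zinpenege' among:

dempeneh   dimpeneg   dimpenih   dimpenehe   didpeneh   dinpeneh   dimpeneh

dimpeneh

Irmeki: *dinpenege > dimpenege > dimpenehe > dimpeneh  (by nasal place assimilation, intervocalic lenition, apocope)
Among the options, 'dimpeneh' alone shows every Irmeki change applied in order.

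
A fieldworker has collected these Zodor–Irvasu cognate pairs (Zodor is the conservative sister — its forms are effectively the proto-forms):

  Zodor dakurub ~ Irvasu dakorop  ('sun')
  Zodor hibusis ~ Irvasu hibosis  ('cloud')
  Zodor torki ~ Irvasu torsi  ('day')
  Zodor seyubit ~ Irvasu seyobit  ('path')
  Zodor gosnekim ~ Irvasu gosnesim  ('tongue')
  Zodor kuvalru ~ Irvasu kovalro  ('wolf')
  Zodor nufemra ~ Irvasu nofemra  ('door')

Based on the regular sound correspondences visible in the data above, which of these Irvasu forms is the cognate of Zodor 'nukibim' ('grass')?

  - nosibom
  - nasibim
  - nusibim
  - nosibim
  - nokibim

nosibim

hibusis ~ hibosis — Zodor u corresponds to Irvasu o after a consonant, before a consonant other than r, m, n, p, b, f, v.
gosnekim ~ gosnesim — Zodor k corresponds to Irvasu s between vowels (before a front vowel).
Applying these to Zodor 'nukibim':
  nukibim → nokibim   (u→o after a consonant, before a consonant other than r, m, n, p, b, f, v)
  nokibim → nosibim   (k→s between vowels (before a front vowel))
So the Irvasu cognate is 'nosibim'.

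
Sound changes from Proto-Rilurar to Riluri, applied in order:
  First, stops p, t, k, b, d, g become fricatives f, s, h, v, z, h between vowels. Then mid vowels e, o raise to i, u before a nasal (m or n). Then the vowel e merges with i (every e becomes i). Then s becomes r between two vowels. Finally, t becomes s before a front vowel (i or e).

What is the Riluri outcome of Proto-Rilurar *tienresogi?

siinrirohi

Riluri: *tienresogi > tienresohi > tiinresohi > tiinrisohi > tiinrirohi > siinrirohi  (by intervocalic lenition, pre-nasal raising, vowel merger, rhotacism, palatalisation)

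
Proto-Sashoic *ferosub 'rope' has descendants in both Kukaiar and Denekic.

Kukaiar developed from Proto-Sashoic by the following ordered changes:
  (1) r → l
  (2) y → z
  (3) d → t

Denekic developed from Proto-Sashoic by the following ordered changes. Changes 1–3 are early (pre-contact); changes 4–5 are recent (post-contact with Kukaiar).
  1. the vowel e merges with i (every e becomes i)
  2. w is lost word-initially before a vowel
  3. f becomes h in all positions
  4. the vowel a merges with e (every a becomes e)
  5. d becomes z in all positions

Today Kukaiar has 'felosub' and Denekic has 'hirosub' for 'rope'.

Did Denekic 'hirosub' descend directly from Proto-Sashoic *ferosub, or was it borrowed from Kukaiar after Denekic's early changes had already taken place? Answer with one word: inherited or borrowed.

If inherited, *ferosub would pass through all of Denekic's changes:
Denekic: start from *ferosub.
  rule 1 (vowel merger): ferosub → firosub
  rule 2: no change — firosub
  rule 3 (unconditioned shift): firosub → hirosub
  rule 4: no change — hirosub
  rule 5: no change — hirosub
  ⇒ Denekic hirosub
If borrowed from Kukaiar 'felosub' after the early changes, it would undergo only the recent ones:
  rule 4 (vowel merger): no change (felosub)
  rule 5 (unconditioned shift): no change (felosub)
  ⇒ as a loan: felosub
Denekic 'hirosub' matches the inherited outcome exactly, so it is an inherited cognate, not a loan.

inherited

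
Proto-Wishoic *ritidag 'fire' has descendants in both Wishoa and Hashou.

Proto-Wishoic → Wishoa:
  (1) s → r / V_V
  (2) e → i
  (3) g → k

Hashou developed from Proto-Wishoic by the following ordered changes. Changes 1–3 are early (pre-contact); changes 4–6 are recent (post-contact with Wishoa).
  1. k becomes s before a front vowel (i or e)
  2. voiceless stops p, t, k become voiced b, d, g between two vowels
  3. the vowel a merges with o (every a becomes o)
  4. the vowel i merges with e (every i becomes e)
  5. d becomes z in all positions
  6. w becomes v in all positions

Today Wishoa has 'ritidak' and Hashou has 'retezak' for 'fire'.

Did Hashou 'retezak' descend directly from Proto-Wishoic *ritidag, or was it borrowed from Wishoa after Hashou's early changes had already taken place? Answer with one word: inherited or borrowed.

borrowed

If inherited, *ritidag would pass through all of Hashou's changes:
Hashou: *ritidag
  ritidag (rule 1 does not apply)
  ritidag → rididag   [intervocalic voicing]
  rididag → rididog   [vowel merger]
  rididog → rededog   [vowel merger]
  rededog → rezezog   [unconditioned shift]
  rezezog (rule 6 does not apply)
  giving Hashou rezezog.
If borrowed from Wishoa 'ritidak' after the early changes, it would undergo only the recent ones:
  rule 4 (vowel merger): ritidak → retedak
  rule 5 (unconditioned shift): retedak → retezak
  rule 6 (unconditioned shift): no change (retezak)
  ⇒ as a loan: retezak
Hashou 'retezak' matches the loan outcome 'retezak', not the inherited 'rezezog' — it skipped the early Hashou changes, so it was borrowed from Wishoa.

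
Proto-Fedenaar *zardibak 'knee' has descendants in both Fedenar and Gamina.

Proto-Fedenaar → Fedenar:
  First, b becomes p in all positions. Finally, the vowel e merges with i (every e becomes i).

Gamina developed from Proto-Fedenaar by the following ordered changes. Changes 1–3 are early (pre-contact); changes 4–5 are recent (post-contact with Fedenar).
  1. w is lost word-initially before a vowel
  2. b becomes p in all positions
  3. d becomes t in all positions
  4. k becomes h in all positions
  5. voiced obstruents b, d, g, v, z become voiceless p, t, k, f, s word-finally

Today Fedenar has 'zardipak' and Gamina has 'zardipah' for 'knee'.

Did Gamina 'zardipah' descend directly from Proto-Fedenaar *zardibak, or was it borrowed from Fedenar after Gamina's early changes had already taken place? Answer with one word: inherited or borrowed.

borrowed

If inherited, *zardibak would pass through all of Gamina's changes:
Gamina: *zardibak > zardipak > zartipak > zartipah  (by unconditioned shift, unconditioned shift, unconditioned shift)
If borrowed from Fedenar 'zardipak' after the early changes, it would undergo only the recent ones:
  rule 4 (unconditioned shift): zardipak → zardipah
  rule 5 (final devoicing): no change (zardipah)
  ⇒ as a loan: zardipah
Gamina 'zardipah' matches the loan outcome 'zardipah', not the inherited 'zartipah' — it skipped the early Gamina changes, so it was borrowed from Fedenar.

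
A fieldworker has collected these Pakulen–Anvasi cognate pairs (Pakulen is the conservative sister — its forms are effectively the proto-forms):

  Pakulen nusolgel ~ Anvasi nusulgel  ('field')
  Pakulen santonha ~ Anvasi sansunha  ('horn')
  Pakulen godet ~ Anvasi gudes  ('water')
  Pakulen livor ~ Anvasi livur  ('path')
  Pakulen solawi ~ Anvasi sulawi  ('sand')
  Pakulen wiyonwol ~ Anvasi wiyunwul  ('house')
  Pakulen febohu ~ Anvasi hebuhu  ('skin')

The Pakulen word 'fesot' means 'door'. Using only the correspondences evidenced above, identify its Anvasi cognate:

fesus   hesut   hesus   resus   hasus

febohu ~ hebuhu — Pakulen f corresponds to Anvasi h word-initially before a front vowel.
nusolgel ~ nusulgel, godet ~ gudes — Pakulen o corresponds to Anvasi u after a consonant, before a consonant other than r, m, n, p, b, f, v.
godet ~ gudes — Pakulen t corresponds to Anvasi s word-finally.
Applying these to Pakulen 'fesot':
  fesot → hesot   (f→h word-initially before a front vowel)
  hesot → hesut   (o→u after a consonant, before a consonant other than r, m, n, p, b, f, v)
  hesut → hesus   (t→s word-finally)
So the Anvasi cognate is 'hesus'.

hesus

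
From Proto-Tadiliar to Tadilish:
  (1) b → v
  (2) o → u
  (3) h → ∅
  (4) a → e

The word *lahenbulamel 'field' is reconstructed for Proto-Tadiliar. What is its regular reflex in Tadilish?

leenvulemel

Tadilish: *lahenbulamel > lahenvulamel > laenvulamel > leenvulemel  (by unconditioned shift, h-loss, vowel merger)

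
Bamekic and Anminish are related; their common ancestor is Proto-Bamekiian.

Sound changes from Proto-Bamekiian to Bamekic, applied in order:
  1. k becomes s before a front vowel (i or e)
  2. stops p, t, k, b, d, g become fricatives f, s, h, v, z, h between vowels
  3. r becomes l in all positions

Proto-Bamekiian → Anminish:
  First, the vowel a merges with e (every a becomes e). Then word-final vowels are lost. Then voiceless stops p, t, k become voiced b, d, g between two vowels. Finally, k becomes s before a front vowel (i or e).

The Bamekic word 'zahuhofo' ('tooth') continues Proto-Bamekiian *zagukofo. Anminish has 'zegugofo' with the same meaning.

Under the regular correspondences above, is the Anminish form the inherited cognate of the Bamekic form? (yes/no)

Derive the expected Anminish reflex of *zagukofo:
Anminish: start from *zagukofo.
  rule 1 (vowel merger): zagukofo → zegukofo
  rule 2 (apocope): zegukofo → zegukof
  rule 3 (intervocalic voicing): zegukof → zegugof
  rule 4: no change — zegugof
  ⇒ Anminish zegugof
The regular Anminish reflex would be 'zegugof', but the attested form is 'zegugofo'. The correspondence is irregular, so they are not cognates (the Anminish form has a different source).

no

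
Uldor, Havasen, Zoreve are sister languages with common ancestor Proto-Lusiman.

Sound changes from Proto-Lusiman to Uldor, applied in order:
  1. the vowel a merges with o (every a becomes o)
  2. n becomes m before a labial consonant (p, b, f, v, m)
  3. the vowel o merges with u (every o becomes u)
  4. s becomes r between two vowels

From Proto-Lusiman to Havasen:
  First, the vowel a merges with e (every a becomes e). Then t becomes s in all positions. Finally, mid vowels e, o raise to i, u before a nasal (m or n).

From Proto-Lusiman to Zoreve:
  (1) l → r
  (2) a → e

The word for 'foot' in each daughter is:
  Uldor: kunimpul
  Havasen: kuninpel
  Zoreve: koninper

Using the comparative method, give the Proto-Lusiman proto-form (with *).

Position 8: Uldor has l, Havasen has l, Zoreve has r. Uldor preserves l here (none of its changes turn any other segment into l), so the proto-segment is *l.
Position 5: Uldor has m, Havasen has n, Zoreve has n. Havasen preserves n here (none of its changes turn any other segment into n), so the proto-segment is *n.
This points to *koninpal. Verify forward in each daughter:
Uldor: *koninpal
  koninpal → koninpol   [vowel merger]
  koninpol → konimpol   [nasal place assimilation]
  konimpol → kunimpul   [vowel merger]
  kunimpul (rule 4 does not apply)
  giving Uldor kunimpul.
Havasen: *koninpal
  koninpal → koninpel   [vowel merger]
  koninpel (rule 2 does not apply)
  koninpel → kuninpel   [pre-nasal raising]
  giving Havasen kuninpel.
Zoreve: start from *koninpal.
  rule 1 (unconditioned shift): koninpal → koninpar
  rule 2 (vowel merger): koninpar → koninper
  ⇒ Zoreve koninper
*koninpal is the unique common source.

*koninpal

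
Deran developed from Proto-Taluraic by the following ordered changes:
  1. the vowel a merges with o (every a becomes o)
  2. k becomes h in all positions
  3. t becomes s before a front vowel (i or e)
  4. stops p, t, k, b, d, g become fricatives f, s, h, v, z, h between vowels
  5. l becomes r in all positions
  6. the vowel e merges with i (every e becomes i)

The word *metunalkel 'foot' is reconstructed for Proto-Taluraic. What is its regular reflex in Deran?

Deran: *metunalkel
  metunalkel → metunolkel   [vowel merger]
  metunolkel → metunolhel   [unconditioned shift]
  metunolhel (rule 3 does not apply)
  metunolhel → mesunolhel   [intervocalic lenition]
  mesunolhel → mesunorher   [unconditioned shift]
  mesunorher → misunorhir   [vowel merger]
  giving Deran misunorhir.

misunorhir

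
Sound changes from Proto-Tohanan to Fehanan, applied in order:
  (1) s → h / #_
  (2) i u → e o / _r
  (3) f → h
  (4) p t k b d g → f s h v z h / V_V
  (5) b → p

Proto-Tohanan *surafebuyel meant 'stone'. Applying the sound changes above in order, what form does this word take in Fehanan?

Fehanan: *surafebuyel
  surafebuyel → hurafebuyel   [debuccalisation]
  hurafebuyel → horafebuyel   [pre-rhotic lowering]
  horafebuyel → horahebuyel   [unconditioned shift]
  horahebuyel → horahevuyel   [intervocalic lenition]
  horahevuyel (rule 5 does not apply)
  giving Fehanan horahevuyel.

horahevuyel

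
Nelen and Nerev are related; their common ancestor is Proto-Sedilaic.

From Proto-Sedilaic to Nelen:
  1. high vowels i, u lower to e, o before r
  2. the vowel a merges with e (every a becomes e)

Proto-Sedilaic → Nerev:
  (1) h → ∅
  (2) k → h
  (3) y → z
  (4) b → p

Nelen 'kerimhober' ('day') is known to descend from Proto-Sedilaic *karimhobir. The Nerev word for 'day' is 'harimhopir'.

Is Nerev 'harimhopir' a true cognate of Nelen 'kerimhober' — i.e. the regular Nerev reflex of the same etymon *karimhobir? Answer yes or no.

no

Derive the expected Nerev reflex of *karimhobir:
Nerev: *karimhobir
  karimhobir → karimobir   [h-loss]
  karimobir → harimobir   [unconditioned shift]
  harimobir (rule 3 does not apply)
  harimobir → harimopir   [unconditioned shift]
  giving Nerev harimopir.
The regular Nerev reflex would be 'harimopir', but the attested form is 'harimhopir'. The correspondence is irregular, so they are not cognates (the Nerev form has a different source).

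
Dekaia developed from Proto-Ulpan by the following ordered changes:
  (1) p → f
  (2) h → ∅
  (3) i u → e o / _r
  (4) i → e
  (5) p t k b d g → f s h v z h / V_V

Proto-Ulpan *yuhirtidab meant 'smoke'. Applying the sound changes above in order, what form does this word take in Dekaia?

yuertezab

Dekaia: *yuhirtidab > yuirtidab > yuertidab > yuertedab > yuertezab  (by h-loss, pre-rhotic lowering, vowel merger, intervocalic lenition)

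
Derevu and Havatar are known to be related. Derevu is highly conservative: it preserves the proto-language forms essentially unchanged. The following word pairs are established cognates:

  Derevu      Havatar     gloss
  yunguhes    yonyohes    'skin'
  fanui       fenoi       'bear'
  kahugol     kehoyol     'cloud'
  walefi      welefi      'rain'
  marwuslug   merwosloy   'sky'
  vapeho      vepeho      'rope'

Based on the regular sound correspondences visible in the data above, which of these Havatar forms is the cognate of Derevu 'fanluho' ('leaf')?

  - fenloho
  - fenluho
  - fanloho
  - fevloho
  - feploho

fanui ~ fenoi — Derevu a corresponds to Havatar e after a consonant, before a nasal.
yunguhes ~ yonyohes, kahugol ~ kehoyol — Derevu u corresponds to Havatar o after a consonant, before a consonant other than r, m, n, p, b, f, v.
Applying these to Derevu 'fanluho':
  fanluho → fenluho   (a→e after a consonant, before a nasal)
  fenluho → fenloho   (u→o after a consonant, before a consonant other than r, m, n, p, b, f, v)
So the Havatar cognate is 'fenloho'.

fenloho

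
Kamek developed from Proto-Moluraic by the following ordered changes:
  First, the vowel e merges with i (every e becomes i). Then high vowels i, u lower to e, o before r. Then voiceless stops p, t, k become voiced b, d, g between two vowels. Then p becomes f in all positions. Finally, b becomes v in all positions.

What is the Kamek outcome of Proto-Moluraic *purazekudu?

forazigudu

Kamek: start from *purazekudu.
  rule 1 (vowel merger): purazekudu → purazikudu
  rule 2 (pre-rhotic lowering): purazikudu → porazikudu
  rule 3 (intervocalic voicing): porazikudu → porazigudu
  rule 4 (unconditioned shift): porazigudu → forazigudu
  rule 5: no change — forazigudu
  ⇒ Kamek forazigudu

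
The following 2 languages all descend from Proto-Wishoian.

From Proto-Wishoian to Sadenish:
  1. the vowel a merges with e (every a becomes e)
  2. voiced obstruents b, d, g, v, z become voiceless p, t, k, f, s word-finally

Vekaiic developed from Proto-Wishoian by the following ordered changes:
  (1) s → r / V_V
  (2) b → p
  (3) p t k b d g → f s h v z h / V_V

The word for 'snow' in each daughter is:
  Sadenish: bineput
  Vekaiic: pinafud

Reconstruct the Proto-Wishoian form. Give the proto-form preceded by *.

Position 4: Sadenish has e, Vekaiic has a. Vekaiic preserves a here (none of its changes turn any other segment into a), so the proto-segment is *a.
Position 5: Sadenish has p, Vekaiic has f. Taking the neighbouring segments as reconstructed: Sadenish p can only go back to *p; Vekaiic f could go back to *p or *b or *f — the one source consistent with every daughter is *p.
Position 7: Sadenish has t, Vekaiic has d. Vekaiic preserves d here (none of its changes turn any other segment into d), so the proto-segment is *d.
Continuing position by position gives *binapud; check it forward:
Sadenish: *binapud
  binapud → binepud   [vowel merger]
  binepud → bineput   [final devoicing]
  giving Sadenish bineput.
Vekaiic: *binapud
  binapud (rule 1 does not apply)
  binapud → pinapud   [unconditioned shift]
  pinapud → pinafud   [intervocalic lenition]
  giving Vekaiic pinafud.
Only *binapud yields all of Sadenish bineput, Vekaiic pinafud.

*binapud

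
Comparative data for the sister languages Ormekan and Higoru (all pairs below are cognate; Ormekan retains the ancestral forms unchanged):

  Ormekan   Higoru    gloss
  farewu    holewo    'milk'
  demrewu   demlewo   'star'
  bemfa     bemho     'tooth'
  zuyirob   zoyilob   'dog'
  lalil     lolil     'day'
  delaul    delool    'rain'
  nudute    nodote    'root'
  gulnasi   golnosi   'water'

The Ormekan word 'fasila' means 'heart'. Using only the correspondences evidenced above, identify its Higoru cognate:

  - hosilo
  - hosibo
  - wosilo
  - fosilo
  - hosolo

farewu ~ holewo — Ormekan f corresponds to Higoru h word-initially before a back vowel.
lalil ~ lolil, gulnasi ~ golnosi — Ormekan a corresponds to Higoru o after a consonant, before a consonant other than r, m, n, p, b, f, v.
bemfa ~ bemho — Ormekan a corresponds to Higoru o word-finally.
Applying these to Ormekan 'fasila':
  fasila → hasila   (f→h word-initially before a back vowel)
  hasila → hosila   (a→o after a consonant, before a consonant other than r, m, n, p, b, f, v)
  hosila → hosilo   (a→o word-finally)
So the Higoru cognate is 'hosilo'.

hosilo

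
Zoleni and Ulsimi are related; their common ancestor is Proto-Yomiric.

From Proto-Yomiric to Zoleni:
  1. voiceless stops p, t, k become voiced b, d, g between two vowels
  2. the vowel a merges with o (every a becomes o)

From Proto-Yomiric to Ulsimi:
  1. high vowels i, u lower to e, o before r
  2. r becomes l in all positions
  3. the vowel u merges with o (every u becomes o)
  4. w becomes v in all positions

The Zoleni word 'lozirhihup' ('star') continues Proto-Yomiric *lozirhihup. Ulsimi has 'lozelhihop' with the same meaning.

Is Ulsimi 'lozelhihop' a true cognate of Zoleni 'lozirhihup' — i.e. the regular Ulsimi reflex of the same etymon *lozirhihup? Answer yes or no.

Derive the expected Ulsimi reflex of *lozirhihup:
Ulsimi: start from *lozirhihup.
  rule 1 (pre-rhotic lowering): lozirhihup → lozerhihup
  rule 2 (unconditioned shift): lozerhihup → lozelhihup
  rule 3 (vowel merger): lozelhihup → lozelhihop
  rule 4: no change — lozelhihop
  ⇒ Ulsimi lozelhihop
Ulsimi 'lozelhihop' matches the regular reflex exactly, so the pair is cognate.

yes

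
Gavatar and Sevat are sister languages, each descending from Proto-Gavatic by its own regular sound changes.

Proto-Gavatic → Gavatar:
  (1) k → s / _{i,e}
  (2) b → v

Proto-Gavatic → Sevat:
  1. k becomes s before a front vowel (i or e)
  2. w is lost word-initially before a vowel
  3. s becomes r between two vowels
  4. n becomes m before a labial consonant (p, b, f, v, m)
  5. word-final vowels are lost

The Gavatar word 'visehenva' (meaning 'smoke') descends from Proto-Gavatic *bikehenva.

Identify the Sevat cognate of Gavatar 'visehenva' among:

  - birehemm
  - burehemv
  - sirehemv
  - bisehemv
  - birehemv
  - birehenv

Sevat: *bikehenva
  bikehenva → bisehenva   [palatalisation]
  bisehenva (rule 2 does not apply)
  bisehenva → birehenva   [rhotacism]
  birehenva → birehemva   [nasal place assimilation]
  birehemva → birehemv   [apocope]
  giving Sevat birehemv.
Among the options, 'birehemv' alone shows every Sevat change applied in order.

birehemv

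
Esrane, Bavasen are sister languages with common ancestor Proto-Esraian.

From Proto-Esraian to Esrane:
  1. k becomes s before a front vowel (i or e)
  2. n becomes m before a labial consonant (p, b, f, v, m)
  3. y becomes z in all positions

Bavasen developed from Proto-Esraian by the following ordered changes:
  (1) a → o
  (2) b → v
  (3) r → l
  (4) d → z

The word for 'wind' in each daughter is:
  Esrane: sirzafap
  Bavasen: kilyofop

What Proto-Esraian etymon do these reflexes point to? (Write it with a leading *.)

*kiryafap

Position 1: Esrane has s, Bavasen has k. Bavasen preserves k here (none of its changes turn any other segment into k), so the proto-segment is *k.
Position 4: Esrane has z, Bavasen has y. Bavasen preserves y here (none of its changes turn any other segment into y), so the proto-segment is *y.
Position 7: Esrane has a, Bavasen has o. Esrane preserves a here (none of its changes turn any other segment into a), so the proto-segment is *a.
Continuing position by position gives *kiryafap; check it forward:
Esrane: *kiryafap > siryafap > sirzafap  (by palatalisation, unconditioned shift)
Bavasen: *kiryafap > kiryofop > kilyofop  (by vowel merger, unconditioned shift)
*kiryafap is the unique common source.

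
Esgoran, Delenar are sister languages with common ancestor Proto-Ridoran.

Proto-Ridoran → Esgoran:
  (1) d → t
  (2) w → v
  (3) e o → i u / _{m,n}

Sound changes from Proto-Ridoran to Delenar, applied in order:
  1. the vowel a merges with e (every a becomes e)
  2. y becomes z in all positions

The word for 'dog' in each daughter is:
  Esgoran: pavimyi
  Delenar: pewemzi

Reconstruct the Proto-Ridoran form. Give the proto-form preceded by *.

Position 3: Esgoran has v, Delenar has w. Delenar preserves w here (none of its changes turn any other segment into w), so the proto-segment is *w.
Position 4: Esgoran has i, Delenar has e. Taking the neighbouring segments as reconstructed: Esgoran i could go back to *e or *i; Delenar e could go back to *a or *e — the one source consistent with every daughter is *e.
Position 2: Esgoran has a, Delenar has e. Esgoran preserves a here (none of its changes turn any other segment into a), so the proto-segment is *a.
Continuing position by position gives *pawemyi; check it forward:
Esgoran: start from *pawemyi.
  rule 1: no change — pawemyi
  rule 2 (unconditioned shift): pawemyi → pavemyi
  rule 3 (pre-nasal raising): pavemyi → pavimyi
  ⇒ Esgoran pavimyi
Delenar: *pawemyi
  pawemyi → pewemyi   [vowel merger]
  pewemyi → pewemzi   [unconditioned shift]
  giving Delenar pewemzi.
*pawemyi is the unique common source.

*pawemyi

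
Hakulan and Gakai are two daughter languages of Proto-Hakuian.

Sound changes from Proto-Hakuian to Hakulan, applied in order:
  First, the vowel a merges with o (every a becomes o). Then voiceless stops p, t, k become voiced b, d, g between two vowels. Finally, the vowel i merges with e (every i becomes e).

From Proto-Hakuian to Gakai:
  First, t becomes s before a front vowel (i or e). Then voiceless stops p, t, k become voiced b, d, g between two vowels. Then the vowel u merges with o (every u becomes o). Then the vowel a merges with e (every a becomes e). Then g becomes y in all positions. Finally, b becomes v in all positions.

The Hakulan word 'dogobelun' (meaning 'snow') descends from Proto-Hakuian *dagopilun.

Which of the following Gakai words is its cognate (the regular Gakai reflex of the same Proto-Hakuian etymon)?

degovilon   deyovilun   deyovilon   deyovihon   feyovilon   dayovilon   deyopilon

Gakai: *dagopilun
  dagopilun (rule 1 does not apply)
  dagopilun → dagobilun   [intervocalic voicing]
  dagobilun → dagobilon   [vowel merger]
  dagobilon → degobilon   [vowel merger]
  degobilon → deyobilon   [unconditioned shift]
  deyobilon → deyovilon   [unconditioned shift]
  giving Gakai deyovilon.
The other candidates each miss or misapply at least one Gakai change.

deyovilon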